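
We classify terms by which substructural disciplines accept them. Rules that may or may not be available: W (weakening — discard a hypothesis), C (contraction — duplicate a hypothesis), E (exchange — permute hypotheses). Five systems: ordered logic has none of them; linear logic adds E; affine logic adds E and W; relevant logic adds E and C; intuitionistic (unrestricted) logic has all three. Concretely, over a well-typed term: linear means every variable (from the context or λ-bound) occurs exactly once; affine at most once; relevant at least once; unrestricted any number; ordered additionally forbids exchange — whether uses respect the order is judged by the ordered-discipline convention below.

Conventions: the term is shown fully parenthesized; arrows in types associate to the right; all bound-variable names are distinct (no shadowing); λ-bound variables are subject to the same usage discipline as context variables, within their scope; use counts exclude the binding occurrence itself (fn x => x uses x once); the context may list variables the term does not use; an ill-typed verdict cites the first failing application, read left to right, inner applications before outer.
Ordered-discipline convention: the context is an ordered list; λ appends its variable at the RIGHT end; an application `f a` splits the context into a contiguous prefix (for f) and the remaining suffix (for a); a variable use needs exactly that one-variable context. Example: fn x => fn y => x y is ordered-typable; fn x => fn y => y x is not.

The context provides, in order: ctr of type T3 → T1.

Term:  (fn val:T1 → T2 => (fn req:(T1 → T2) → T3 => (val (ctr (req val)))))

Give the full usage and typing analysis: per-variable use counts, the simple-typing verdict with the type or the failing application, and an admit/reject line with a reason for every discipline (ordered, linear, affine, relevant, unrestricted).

usage: ctr: 1×; val (bound): 2×; req (bound): 1×
left-to-right use order: val, ctr, req, val
typing: well-typed at (T1 → T2) → ((T1 → T2) → T3) → T2
ordered ✗ (repeated use of val ×2)
linear ✗ (repeated use of val ×2)
affine ✗ (repeated use of val ×2)
relevant ✓ (at least one use each (ctr, val, req))
unrestricted ✓ (simply typable at (T1 → T2) → ((T1 → T2) → T3) → T2; W, C, E all held)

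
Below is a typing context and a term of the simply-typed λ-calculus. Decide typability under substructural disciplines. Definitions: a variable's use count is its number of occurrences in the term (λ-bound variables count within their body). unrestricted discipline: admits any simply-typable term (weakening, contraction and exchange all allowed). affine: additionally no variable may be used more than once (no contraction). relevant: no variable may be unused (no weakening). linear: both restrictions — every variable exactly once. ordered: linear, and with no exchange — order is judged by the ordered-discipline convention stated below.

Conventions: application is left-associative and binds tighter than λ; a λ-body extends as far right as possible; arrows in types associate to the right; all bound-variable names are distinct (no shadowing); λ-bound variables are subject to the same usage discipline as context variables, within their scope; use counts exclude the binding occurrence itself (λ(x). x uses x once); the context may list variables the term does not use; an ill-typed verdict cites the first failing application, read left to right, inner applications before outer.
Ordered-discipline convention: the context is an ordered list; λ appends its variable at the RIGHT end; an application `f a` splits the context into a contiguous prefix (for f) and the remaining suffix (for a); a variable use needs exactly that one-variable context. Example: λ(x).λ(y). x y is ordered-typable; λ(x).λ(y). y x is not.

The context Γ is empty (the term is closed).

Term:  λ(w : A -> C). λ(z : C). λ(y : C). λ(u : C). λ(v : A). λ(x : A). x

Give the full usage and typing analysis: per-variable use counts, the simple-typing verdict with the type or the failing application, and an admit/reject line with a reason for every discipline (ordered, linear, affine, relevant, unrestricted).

use counts: w (bound): 0, z (bound): 0, y (bound): 0, u (bound): 0, v (bound): 0, x (bound): 1
order of uses: x
typing: the term checks, with type (A -> C) -> C -> C -> C -> A -> A -> A
ordered: ✗ — needs weakening: w, z, y, u, v unused
linear: ✗ — needs weakening: w, z, y, u, v unused
affine: ✓ — no duplicate uses among w, z, y, u, v, x
relevant: ✗ — needs weakening: w, z, y, u, v unused
unrestricted: ✓ — well-typed at (A -> C) -> C -> C -> C -> A -> A -> A; no restrictions here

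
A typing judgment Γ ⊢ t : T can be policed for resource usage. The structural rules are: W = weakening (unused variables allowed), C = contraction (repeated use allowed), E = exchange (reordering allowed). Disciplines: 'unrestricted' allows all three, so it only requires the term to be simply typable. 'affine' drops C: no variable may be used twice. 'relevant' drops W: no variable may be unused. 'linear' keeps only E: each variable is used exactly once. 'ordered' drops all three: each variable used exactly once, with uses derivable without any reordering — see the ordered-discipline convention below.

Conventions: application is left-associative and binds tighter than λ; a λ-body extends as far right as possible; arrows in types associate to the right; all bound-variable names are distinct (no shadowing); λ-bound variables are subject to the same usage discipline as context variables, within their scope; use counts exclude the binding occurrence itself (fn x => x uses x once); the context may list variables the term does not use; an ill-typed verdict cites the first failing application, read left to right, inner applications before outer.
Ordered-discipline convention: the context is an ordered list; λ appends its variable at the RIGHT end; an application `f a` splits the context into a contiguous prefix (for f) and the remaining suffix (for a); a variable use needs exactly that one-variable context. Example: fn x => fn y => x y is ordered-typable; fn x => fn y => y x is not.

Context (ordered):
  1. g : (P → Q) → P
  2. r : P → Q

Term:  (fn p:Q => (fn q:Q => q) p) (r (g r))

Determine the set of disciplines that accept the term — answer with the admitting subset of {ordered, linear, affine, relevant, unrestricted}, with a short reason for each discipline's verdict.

admitted in: relevant, unrestricted
use counts: g: 1×; r: 2×; p [bound]: 1×; q [bound]: 1×
use order (left to right): q, p, r, g, r
typing: ✓ — Q
ordered: ✗ — repeated use of r ×2
linear: ✗ — repeated use of r ×2
affine: ✗ — repeated use of r ×2
relevant: ✓ — every one of g, r, p, q appears
unrestricted: ✓ — well-typed at Q; no restrictions here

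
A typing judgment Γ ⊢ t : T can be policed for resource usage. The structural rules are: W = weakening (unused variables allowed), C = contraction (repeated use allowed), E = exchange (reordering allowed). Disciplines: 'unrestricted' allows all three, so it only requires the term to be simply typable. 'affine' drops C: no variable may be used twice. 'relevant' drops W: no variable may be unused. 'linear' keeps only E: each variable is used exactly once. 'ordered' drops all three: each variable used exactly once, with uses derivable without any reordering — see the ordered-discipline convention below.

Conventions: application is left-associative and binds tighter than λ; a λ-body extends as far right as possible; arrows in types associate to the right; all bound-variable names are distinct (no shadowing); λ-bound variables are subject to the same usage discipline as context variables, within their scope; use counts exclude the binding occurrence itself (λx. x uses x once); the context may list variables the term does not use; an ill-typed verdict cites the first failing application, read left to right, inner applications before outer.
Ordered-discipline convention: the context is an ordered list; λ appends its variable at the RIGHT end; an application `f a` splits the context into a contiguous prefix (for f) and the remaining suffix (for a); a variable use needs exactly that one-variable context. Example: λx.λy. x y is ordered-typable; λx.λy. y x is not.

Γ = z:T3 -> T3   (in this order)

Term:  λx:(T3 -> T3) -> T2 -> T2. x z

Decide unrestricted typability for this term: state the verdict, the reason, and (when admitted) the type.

yes — simply typable at ((T3 -> T3) -> T2 -> T2) -> T2 -> T2; W, C, E all held; term : ((T3 -> T3) -> T2 -> T2) -> T2 -> T2
variable uses: z: 1; x [bound]: 1
order of uses: x, z
typing: ✓ — ((T3 -> T3) -> T2 -> T2) -> T2 -> T2
across the five disciplines: ordered ✗ | linear ✓ | affine ✓ | relevant ✓ | unrestricted ✓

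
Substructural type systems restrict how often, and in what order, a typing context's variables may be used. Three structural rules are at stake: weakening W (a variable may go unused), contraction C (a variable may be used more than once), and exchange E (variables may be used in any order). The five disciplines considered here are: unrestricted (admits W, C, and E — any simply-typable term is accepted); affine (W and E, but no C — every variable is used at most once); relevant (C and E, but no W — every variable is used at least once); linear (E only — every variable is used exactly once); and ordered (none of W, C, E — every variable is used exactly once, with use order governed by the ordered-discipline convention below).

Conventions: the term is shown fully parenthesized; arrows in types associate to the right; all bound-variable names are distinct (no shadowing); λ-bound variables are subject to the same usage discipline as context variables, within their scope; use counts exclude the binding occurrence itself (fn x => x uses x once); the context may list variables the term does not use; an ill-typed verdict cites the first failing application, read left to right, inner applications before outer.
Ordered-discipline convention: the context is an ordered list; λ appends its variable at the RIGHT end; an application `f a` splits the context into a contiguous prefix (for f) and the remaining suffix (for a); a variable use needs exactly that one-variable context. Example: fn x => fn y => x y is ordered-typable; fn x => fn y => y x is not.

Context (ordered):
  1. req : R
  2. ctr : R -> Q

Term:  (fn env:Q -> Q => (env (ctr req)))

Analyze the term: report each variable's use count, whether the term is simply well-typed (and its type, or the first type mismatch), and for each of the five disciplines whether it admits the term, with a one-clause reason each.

usage: req ×1, ctr ×1, env [bound] ×1
order of uses: env, ctr, req
typing: the term checks, with type (Q -> Q) -> Q
ordered: ✗ — no contiguous prefix/suffix split fits env, ctr, req
linear: ✓ — exactly-once usage across req, ctr, env
affine: ✓ — at most one use each (req, ctr, env)
relevant: ✓ — none of req, ctr, env goes unused
unrestricted: ✓ — well-typed at (Q -> Q) -> Q; no restrictions here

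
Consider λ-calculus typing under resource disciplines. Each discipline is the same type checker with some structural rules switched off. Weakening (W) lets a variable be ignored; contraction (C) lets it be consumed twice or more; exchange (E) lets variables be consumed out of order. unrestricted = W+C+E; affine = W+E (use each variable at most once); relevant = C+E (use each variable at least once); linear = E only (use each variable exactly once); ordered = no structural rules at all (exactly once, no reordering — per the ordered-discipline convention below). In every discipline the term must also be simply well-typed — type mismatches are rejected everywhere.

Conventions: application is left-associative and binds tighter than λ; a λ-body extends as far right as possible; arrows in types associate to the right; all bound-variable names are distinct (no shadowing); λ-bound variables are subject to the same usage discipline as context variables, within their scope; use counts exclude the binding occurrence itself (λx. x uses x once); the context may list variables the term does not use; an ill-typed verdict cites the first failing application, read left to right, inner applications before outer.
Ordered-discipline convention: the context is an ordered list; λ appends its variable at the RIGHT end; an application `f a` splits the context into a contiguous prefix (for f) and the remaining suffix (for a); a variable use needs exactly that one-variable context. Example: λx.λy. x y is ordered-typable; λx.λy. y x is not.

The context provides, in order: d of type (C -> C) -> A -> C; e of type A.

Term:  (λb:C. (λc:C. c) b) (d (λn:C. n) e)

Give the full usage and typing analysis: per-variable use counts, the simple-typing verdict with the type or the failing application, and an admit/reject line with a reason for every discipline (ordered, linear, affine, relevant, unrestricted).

counts: d: 1; e: 1; b [bound]: 1; c [bound]: 1; n [bound]: 1
left-to-right use order: c, b, d, n, e
typing: well-typed at C
ordered: ✓, single-use (d, e, b, c, n), ordered derivation ok
linear: ✓, exactly-once usage across d, e, b, c, n
affine: ✓, d, e, b, c, n: no repeats, contraction unneeded
relevant: ✓, none of d, e, b, c, n goes unused
unrestricted: ✓, simply typable at C; W, C, E all held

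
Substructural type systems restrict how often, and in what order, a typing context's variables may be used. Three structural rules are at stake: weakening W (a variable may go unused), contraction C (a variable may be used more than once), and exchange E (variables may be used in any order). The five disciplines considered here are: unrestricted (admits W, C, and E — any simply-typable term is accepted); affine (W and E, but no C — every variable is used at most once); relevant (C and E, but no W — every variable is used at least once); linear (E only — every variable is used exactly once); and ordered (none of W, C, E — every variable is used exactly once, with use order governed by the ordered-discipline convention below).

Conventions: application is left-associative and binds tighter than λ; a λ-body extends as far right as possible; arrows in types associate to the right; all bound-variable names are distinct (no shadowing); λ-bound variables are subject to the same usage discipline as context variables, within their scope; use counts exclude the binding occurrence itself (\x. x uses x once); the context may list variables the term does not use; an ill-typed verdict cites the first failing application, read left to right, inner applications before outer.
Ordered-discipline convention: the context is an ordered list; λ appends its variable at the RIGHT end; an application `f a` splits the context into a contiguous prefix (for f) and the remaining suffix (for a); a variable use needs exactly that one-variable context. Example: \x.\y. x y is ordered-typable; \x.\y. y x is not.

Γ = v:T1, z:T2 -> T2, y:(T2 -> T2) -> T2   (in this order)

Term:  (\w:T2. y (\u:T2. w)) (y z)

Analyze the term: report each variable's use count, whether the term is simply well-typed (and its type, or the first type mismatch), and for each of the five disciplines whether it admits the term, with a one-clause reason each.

counts: v: 0, z: 1, y: 2, w [bound]: 1, u [bound]: 0
order of uses: y, w, y, z
typing: well-typed at T2
ordered: ✗ — needs contraction — y ×2; needs weakening: v, u unused
linear: ✗ — needs contraction — y ×2; needs weakening: v, u unused
affine: ✗ — needs contraction — y ×2
relevant: ✗ — needs weakening: v, u unused
unrestricted: ✓ — type-checks (T2) and nothing is barred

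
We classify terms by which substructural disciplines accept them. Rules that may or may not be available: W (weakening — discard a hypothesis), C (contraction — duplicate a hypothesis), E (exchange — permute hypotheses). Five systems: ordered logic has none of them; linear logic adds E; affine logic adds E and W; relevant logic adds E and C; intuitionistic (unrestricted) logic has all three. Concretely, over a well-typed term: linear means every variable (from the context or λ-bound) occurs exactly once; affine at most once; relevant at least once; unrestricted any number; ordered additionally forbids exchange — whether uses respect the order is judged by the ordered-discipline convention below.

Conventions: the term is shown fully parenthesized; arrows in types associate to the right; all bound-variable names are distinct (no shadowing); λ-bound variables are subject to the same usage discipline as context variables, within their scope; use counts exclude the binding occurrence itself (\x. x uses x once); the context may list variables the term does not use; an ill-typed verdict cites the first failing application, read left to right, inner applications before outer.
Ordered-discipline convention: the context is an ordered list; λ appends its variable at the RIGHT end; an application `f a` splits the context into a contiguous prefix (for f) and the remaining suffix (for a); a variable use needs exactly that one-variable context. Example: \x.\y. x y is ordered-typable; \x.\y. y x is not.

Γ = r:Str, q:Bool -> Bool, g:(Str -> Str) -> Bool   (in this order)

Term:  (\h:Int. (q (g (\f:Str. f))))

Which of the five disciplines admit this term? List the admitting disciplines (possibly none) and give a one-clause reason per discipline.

admitting disciplines: affine, unrestricted
usage: r: 0×; q: 1×; g: 1×; h (bound): 0×; f (bound): 1×
uses in reading order: q, g, f
typing: well-typed at Int -> Bool
ordered ✗ (r, h left unused)
linear ✗ (r, h left unused)
affine ✓ (no duplicate uses among r, q, g, h, f)
relevant ✗ (r, h left unused)
unrestricted ✓ (type-checks (Int -> Bool) and nothing is barred)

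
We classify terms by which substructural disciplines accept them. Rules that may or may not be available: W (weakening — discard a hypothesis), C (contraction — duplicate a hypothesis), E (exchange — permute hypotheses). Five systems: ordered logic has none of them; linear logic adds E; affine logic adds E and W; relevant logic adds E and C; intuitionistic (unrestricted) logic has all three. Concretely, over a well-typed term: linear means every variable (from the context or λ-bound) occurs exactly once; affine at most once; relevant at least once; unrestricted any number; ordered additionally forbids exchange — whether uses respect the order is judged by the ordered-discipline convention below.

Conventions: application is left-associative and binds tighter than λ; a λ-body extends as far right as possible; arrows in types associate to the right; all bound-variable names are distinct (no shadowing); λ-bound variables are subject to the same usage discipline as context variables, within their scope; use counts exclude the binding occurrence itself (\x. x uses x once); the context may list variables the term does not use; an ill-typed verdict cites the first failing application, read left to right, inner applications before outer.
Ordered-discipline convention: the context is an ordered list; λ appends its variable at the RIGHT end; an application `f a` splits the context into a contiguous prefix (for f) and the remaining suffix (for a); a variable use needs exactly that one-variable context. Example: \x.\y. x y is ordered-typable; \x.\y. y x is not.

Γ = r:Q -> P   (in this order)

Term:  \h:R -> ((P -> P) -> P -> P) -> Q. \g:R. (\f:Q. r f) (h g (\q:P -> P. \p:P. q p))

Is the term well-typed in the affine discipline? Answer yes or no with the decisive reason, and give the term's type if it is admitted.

yes — r, h, g, f, q, p: no repeats, contraction unneeded; term : (R -> ((P -> P) -> P -> P) -> Q) -> R -> P
counts: r: 1×; h [bound]: 1×; g [bound]: 1×; f [bound]: 1×; q [bound]: 1×; p [bound]: 1×
uses in reading order: r, f, h, g, q, p
typing: well-typed at (R -> ((P -> P) -> P -> P) -> Q) -> R -> P
summary: ordered ✓ | linear ✓ | affine ✓ | relevant ✓ | unrestricted ✓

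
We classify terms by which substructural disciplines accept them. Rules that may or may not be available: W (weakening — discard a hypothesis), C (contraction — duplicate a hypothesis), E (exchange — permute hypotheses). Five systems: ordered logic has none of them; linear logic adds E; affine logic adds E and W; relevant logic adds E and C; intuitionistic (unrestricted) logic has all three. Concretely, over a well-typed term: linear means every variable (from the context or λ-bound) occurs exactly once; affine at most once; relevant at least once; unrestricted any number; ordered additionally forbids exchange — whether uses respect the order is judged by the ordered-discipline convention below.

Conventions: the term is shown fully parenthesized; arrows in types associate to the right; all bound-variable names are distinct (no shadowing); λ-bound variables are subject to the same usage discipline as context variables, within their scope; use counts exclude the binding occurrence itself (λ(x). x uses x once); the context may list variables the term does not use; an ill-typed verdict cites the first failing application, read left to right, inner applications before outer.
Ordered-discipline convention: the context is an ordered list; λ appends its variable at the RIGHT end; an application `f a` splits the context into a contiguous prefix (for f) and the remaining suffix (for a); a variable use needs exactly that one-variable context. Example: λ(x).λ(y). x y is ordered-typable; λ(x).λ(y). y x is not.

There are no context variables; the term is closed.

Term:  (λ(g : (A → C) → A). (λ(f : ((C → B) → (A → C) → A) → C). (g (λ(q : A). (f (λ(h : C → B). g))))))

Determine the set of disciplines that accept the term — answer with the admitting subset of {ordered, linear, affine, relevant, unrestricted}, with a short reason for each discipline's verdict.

accepted by: unrestricted
counts: g [bound]: 2; f [bound]: 1; q [bound]: 0; h [bound]: 0
use order (left to right): g, f, g
typing: well-typed at ((A → C) → A) → (((C → B) → (A → C) → A) → C) → A
ordered: ✗ — g ×2 used more than once (contraction); unused: q, h — weakening required
linear: ✗ — g ×2 used more than once (contraction); unused: q, h — weakening required
affine: ✗ — g ×2 used more than once (contraction)
relevant: ✗ — unused: q, h — weakening required
unrestricted: ✓ — well-typed at ((A → C) → A) → (((C → B) → (A → C) → A) → C) → A; no restrictions here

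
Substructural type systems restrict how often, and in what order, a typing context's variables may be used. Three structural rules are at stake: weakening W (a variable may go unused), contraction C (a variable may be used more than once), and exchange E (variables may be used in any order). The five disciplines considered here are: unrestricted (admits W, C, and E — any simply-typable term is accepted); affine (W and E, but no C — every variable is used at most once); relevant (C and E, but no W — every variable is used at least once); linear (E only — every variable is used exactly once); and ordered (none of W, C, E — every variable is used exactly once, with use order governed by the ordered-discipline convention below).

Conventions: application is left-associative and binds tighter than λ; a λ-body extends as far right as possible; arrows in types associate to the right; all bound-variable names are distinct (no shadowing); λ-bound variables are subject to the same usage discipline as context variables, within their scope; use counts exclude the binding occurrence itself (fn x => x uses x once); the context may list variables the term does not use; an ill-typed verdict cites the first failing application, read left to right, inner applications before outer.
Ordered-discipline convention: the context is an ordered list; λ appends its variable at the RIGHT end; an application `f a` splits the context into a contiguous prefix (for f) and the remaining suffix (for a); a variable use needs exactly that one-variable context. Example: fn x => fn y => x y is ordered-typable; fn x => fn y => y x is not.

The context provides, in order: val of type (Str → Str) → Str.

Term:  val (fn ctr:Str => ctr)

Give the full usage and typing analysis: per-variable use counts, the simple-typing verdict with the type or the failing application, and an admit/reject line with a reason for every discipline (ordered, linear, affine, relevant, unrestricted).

counts: val ×1, ctr [bound] ×1
left-to-right use order: val, ctr
typing: the term checks, with type Str
ordered ✓ (single-use (val, ctr), ordered derivation ok)
linear ✓ (single use per variable (val, ctr))
affine ✓ (val, ctr: no repeats, contraction unneeded)
relevant ✓ (at least one use each (val, ctr))
unrestricted ✓ (well-typed at Str; no restrictions here)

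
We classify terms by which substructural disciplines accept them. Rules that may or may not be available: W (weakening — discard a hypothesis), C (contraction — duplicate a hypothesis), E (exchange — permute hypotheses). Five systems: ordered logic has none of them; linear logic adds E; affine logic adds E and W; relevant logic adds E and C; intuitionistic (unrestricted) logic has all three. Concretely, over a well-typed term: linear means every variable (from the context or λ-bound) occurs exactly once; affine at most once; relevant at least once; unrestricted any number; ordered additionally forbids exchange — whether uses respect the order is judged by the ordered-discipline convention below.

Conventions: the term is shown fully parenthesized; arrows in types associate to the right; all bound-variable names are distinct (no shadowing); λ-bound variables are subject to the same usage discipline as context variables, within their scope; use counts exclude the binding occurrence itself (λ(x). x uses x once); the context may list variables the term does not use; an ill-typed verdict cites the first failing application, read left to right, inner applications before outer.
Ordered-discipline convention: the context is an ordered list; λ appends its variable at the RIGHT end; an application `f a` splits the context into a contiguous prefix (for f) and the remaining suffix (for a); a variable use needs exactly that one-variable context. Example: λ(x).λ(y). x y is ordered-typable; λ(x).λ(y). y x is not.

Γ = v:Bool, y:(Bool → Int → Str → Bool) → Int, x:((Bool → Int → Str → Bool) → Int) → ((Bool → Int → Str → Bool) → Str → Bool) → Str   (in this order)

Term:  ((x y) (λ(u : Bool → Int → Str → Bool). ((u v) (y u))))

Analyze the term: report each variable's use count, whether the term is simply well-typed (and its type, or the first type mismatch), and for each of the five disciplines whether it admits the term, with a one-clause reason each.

variable uses: v=1; y=2; x=1; u (bound)=2
left-to-right use order: x, y, u, v, y, u
typing: well-typed — term : Str
ordered ✗ (needs contraction — y ×2, u ×2)
linear ✗ (needs contraction — y ×2, u ×2)
affine ✗ (needs contraction — y ×2, u ×2)
relevant ✓ (at least one use each (v, y, x, u))
unrestricted ✓ (well-typed at Str; no restrictions here)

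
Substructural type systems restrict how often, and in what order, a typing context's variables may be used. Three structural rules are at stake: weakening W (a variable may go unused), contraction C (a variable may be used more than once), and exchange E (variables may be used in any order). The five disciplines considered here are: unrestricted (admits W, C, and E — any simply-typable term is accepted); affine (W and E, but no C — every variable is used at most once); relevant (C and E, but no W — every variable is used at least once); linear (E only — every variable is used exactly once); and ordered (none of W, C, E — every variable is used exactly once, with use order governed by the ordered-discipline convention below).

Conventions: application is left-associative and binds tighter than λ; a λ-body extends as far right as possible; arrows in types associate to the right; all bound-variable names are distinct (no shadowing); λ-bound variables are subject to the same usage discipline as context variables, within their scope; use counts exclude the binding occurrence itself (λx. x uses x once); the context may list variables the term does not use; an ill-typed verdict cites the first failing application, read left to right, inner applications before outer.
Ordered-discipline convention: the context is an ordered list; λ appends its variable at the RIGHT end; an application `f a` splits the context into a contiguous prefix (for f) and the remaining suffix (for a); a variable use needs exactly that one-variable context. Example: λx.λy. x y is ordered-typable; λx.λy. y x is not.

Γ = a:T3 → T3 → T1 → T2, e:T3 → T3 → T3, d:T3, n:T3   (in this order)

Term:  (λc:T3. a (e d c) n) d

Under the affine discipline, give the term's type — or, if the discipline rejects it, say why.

not well-typed under affine — repeated use of d ×2
variable uses: a=1, e=1, d=2, n=1, c [bound]=1
uses in reading order: a, e, d, c, n, d
typing: well-typed — term : T1 → T2
across the five disciplines: ordered ✗, linear ✗, affine ✗, relevant ✓, unrestricted ✓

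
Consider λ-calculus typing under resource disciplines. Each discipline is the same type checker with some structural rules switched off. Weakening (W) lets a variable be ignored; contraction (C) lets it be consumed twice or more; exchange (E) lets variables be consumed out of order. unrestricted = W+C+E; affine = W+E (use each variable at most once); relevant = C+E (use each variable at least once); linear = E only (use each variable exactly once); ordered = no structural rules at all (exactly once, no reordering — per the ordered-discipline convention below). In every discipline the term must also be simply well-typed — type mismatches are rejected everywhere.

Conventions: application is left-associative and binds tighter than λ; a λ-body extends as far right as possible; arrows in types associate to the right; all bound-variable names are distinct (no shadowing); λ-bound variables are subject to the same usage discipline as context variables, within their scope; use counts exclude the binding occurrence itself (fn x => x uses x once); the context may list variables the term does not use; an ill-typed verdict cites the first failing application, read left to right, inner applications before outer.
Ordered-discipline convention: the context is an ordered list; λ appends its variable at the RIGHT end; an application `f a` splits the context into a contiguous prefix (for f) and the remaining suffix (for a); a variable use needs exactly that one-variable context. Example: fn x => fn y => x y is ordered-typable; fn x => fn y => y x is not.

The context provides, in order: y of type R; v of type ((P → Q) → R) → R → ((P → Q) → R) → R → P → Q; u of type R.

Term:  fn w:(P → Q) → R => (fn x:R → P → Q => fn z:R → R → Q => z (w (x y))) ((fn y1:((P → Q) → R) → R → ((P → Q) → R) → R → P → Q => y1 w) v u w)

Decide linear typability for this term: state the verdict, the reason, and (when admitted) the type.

no — w ×3 used more than once (contraction)
usage: y: 1×; v: 1×; u: 1×; w [bound]: 3×; x [bound]: 1×; z [bound]: 1×; y1 [bound]: 1×
order of uses: z, w, x, y, y1, w, v, u, w
typing: well-typed at ((P → Q) → R) → (R → R → Q) → R → Q
summary: ordered ✗ · linear ✗ · affine ✗ · relevant ✓ · unrestricted ✓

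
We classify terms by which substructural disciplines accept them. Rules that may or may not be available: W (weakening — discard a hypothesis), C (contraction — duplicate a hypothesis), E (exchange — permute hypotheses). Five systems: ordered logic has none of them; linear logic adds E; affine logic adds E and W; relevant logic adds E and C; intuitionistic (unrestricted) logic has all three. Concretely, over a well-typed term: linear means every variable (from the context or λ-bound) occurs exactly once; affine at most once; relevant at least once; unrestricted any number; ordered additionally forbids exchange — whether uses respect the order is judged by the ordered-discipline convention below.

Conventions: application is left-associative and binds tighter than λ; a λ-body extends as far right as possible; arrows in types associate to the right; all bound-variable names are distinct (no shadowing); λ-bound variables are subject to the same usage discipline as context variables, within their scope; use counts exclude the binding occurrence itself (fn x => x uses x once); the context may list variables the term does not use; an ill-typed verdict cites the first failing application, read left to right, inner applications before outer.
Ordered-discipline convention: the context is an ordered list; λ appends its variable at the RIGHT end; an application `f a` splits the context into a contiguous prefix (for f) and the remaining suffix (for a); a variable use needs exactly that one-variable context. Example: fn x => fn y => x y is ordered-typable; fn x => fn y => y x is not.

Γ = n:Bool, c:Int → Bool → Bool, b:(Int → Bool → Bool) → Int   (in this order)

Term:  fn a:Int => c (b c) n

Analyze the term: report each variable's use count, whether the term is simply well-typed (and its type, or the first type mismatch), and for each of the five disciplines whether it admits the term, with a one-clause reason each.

counts: n ×1, c ×2, b ×1, a [bound] ×0
uses in reading order: c, b, c, n
typing: well-typed — term : Int → Bool
ordered: ✗ — c ×2 used more than once (contraction); a left unused
linear: ✗ — c ×2 used more than once (contraction); a left unused
affine: ✗ — c ×2 used more than once (contraction)
relevant: ✗ — a left unused
unrestricted: ✓ — simply typable at Int → Bool; W, C, E all held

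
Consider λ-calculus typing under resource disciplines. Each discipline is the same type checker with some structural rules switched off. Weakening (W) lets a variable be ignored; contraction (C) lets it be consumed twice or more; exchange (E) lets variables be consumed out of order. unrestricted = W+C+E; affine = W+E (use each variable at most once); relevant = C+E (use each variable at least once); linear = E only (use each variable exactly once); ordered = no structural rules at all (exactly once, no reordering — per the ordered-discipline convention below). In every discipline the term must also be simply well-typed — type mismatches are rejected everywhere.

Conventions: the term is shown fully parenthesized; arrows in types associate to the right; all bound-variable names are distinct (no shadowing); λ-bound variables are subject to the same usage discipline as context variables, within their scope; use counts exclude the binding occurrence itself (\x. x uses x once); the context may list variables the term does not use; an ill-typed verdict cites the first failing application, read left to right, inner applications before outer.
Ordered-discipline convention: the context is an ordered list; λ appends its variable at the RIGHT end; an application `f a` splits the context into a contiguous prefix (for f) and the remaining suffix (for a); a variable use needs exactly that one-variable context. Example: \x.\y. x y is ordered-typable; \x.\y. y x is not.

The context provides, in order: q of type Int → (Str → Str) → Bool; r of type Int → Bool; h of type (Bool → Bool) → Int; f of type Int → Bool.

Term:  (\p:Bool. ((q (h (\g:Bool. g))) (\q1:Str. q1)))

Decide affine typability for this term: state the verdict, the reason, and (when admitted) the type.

yes — q, r, h, f, p, g, q1: no repeats, contraction unneeded; term : Bool → Bool
counts: q=1; r=0; h=1; f=0; p [bound]=0; g [bound]=1; q1 [bound]=1
use order (left to right): q, h, g, q1
typing: ✓ — Bool → Bool
across the five disciplines: ordered ✗ | linear ✗ | affine ✓ | relevant ✗ | unrestricted ✓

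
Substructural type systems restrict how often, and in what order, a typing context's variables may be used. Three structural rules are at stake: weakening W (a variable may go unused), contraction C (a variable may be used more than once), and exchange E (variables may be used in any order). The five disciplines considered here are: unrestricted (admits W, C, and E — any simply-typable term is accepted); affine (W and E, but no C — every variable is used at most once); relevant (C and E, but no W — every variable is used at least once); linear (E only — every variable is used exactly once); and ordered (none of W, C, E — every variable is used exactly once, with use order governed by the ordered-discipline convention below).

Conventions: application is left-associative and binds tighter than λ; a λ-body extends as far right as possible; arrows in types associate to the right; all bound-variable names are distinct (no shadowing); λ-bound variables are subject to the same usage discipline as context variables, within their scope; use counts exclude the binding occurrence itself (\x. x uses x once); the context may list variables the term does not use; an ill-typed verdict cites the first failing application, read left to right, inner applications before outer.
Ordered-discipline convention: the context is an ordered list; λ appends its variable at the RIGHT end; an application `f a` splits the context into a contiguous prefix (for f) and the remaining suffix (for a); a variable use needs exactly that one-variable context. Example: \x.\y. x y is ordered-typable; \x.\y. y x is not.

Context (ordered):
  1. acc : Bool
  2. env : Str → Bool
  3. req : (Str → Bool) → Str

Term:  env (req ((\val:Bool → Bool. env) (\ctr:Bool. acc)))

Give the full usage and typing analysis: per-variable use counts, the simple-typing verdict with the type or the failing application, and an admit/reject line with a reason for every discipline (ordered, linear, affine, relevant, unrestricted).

usage: acc ×1; env ×2; req ×1; val (bound) ×0; ctr (bound) ×0
left-to-right use order: env, req, env, acc
typing: the term checks, with type Bool
ordered ✗ (needs contraction — env ×2; unused: val, ctr — weakening required)
linear ✗ (needs contraction — env ×2; unused: val, ctr — weakening required)
affine ✗ (needs contraction — env ×2)
relevant ✗ (unused: val, ctr — weakening required)
unrestricted ✓ (type-checks (Bool) and nothing is barred)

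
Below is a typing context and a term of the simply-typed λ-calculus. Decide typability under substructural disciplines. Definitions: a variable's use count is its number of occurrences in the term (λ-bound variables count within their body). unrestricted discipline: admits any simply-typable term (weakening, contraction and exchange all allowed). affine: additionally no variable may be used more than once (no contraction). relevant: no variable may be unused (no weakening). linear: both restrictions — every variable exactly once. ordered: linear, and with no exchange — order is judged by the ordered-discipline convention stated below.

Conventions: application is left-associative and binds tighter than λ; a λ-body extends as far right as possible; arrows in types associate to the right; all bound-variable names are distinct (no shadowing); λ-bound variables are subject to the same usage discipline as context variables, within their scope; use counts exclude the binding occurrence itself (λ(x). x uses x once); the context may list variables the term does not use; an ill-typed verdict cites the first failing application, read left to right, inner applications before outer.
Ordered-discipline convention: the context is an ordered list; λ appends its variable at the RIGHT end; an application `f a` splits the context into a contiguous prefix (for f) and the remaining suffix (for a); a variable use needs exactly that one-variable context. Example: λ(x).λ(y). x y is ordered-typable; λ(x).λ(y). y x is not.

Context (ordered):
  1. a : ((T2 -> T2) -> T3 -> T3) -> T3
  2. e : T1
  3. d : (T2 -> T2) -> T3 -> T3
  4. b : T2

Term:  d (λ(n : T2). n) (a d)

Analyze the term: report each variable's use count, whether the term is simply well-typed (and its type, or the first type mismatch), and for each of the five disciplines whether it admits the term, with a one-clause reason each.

usage: a: 1; e: 0; d: 2; b: 0; n [bound]: 1
uses in reading order: d, n, a, d
typing: the term checks, with type T3
ordered ✗ (repeated use of d ×2; e, b left unused)
linear ✗ (repeated use of d ×2; e, b left unused)
affine ✗ (repeated use of d ×2)
relevant ✗ (e, b left unused)
unrestricted ✓ (simply typable at T3; W, C, E all held)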